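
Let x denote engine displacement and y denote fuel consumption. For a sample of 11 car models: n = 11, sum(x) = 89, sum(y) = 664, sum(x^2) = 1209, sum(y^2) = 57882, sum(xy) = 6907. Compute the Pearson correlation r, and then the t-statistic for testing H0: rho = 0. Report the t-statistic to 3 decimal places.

1.827

S_xy = nΣxy − ΣxΣy = 11·6907 − 89·664 = 75977 − 59096 = 16881
S_xx = nΣx² − (Σx)² = 11·1209 − 89² = 13299 − 7921 = 5378
S_yy = nΣy² − (Σy)² = 11·57882 − 664² = 636702 − 440896 = 195806
r = S_xy / √(S_xx·S_yy) = 16881 / √(5378·195806) = 16881 / √1053044668 = 16881 / 32450.6497 = 0.5202
t = r·√(n−2)/√(1−r²) = 0.5202·√9 / √(1−0.270608) = 1.560600 / 0.854044 = 1.827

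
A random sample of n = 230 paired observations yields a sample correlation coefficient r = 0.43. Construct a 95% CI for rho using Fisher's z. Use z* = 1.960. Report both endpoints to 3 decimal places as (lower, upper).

Fisher z: z_r = atanh(r) = ½·ln((1+0.43)/(1−0.43)) = 0.459897
SE(z) = 1/√(n−3) = 1/√227 = 0.066372
95% ⇒ z* = 1.960; margin = 1.960·0.066372 = 0.130089
CI on z-scale: (0.329808, 0.589986)
Back-transform: tanh(0.329808) = 0.318348, tanh(0.589986) = 0.529886

(0.318, 0.530)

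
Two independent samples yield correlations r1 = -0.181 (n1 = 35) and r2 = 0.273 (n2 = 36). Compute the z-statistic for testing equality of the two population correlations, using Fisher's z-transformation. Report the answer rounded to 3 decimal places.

z1 = atanh(-0.181) = -0.183016,  z2 = atanh(0.273) = 0.280103
SE = √(1/(n1−3) + 1/(n2−3)) = √(1/32 + 1/33) = √(0.0312500 + 0.0303030) = √0.0615530 = 0.248099
z = (z1 − z2)/SE = (-0.183016 − 0.280103) / 0.248099 = -0.463119 / 0.248099 = -1.867

-1.867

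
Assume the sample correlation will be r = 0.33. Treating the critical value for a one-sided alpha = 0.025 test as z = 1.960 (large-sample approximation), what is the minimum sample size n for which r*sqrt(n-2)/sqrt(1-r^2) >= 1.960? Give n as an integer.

Need r·√(n−2)/√(1−r²) ≥ 1.960
√(n−2) ≥ 1.960·√(1−0.1089) / 0.33 = 1.960·0.943981 / 0.33 = 5.6067
n−2 ≥ 31.4351  ⇒  n ≥ 33.4351
Smallest integer n = 34

34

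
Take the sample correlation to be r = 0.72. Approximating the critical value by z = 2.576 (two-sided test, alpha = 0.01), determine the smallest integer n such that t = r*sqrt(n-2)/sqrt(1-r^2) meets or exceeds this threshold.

r√(n−2)/√(1−r²) ≥ 2.576  ⇔  n−2 ≥ (2.576)²·(1−r²)/r²
(1−r²)/r² = (1−0.5184)/0.5184 = 0.9290
n ≥ 2 + 6.635776·0.9290 = 2 + 6.1646 = 8.1646
⌈8.1646⌉ = 9

9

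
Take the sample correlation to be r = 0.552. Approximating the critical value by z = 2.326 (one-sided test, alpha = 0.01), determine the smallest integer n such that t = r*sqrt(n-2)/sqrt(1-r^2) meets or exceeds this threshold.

r√(n−2)/√(1−r²) ≥ 2.326  ⇔  n−2 ≥ (2.326)²·(1−r²)/r²
(1−r²)/r² = (1−0.304704)/0.304704 = 2.2819
n ≥ 2 + 5.410276·2.2819 = 2 + 12.3457 = 14.3457
⌈14.3457⌉ = 15

15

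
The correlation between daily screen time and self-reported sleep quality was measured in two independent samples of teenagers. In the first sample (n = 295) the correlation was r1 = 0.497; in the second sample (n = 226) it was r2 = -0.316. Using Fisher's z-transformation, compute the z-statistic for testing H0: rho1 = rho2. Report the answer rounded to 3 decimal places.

Fisher z-transforms: z1 = atanh(0.497) = 0.545314, z2 = atanh(-0.316) = -0.327197; difference d = 0.872511
Var(d) = 1/292 + 1/223 = 0.0034247 + 0.0044843 = 0.0079090
z = d/√Var(d) = 0.872511 / √0.0079090 = 0.872511 / 0.088933 = 9.811

9.811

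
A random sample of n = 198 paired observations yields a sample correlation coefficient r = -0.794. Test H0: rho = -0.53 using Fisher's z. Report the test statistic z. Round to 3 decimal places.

-6.871

Fisher z: atanh(-0.794) = -1.082163, atanh(-0.53) = -0.590145
z = (z_r − z_0)·√(n−3) = (-1.082163 − (-0.590145))·√195 = -0.492018 · 13.964240 = -6.871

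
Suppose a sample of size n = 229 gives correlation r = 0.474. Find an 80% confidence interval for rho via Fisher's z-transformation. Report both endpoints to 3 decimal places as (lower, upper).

z_r = atanh(0.474) = 0.515217;  SE = 1/√(n−3) = 1/√226 = 0.066519
z-limits: 0.515217 ± 1.282·0.066519 = 0.515217 ± 0.085277 = [0.429940, 0.600494]
ρ-limits: (tanh 0.429940, tanh 0.600494) = (0.405, 0.537)

(0.405, 0.537)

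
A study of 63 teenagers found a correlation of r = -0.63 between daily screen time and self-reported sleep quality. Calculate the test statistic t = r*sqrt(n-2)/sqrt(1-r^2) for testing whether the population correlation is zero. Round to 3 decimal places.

1 − r² = 1 − 0.3969 = 0.6031;  √(1−r²) = 0.776595
√(n−2) = √61 = 7.810250
t = r·√(n−2)/√(1−r²) = -0.63 · 7.810250 / 0.776595 = -6.336

-6.336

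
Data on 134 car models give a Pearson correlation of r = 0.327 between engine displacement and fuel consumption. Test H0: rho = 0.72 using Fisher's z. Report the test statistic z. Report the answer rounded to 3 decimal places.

-6.503

Fisher z: atanh(0.327) = 0.339465, atanh(0.72) = 0.907645
z = (z_r − z_0)·√(n−3) = (0.339465 − 0.907645)·√131 = -0.568180 · 11.445523 = -6.503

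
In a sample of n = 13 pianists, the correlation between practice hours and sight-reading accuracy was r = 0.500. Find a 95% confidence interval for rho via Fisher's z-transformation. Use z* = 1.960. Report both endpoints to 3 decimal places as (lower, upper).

(-0.070, 0.824)

Fisher z: z_r = atanh(r) = ½·ln((1+0.500)/(1−0.500)) = 0.549306
SE(z) = 1/√(n−3) = 1/√10 = 0.316228
95% ⇒ z* = 1.960; margin = 1.960·0.316228 = 0.619807
CI on z-scale: (-0.070501, 1.169113)
Back-transform: tanh(-0.070501) = -0.070384, tanh(1.169113) = 0.823988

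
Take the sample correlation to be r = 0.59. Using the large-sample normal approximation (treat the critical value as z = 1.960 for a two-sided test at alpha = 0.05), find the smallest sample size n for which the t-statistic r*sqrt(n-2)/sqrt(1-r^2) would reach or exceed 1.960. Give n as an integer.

10

r√(n−2)/√(1−r²) ≥ 1.960  ⇔  n−2 ≥ (1.960)²·(1−r²)/r²
(1−r²)/r² = (1−0.3481)/0.3481 = 1.8727
n ≥ 2 + 3.8416·1.8727 = 2 + 7.1942 = 9.1942
⌈9.1942⌉ = 10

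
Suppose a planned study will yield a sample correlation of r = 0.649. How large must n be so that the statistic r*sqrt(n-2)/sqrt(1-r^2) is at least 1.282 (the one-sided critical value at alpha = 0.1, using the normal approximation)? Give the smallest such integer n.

5

r√(n−2)/√(1−r²) ≥ 1.282  ⇔  n−2 ≥ (1.282)²·(1−r²)/r²
(1−r²)/r² = (1−0.421201)/0.421201 = 1.3742
n ≥ 2 + 1.643524·1.3742 = 2 + 2.2585 = 4.2585
⌈4.2585⌉ = 5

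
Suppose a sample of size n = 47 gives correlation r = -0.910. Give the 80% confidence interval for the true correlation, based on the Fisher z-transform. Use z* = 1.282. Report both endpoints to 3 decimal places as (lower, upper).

z_r = atanh(-0.910) = -1.527524;  SE = 1/√(n−3) = 1/√44 = 0.150756
z-limits: -1.527524 ± 1.282·0.150756 = -1.527524 ± 0.193269 = [-1.720793, -1.334255]
ρ-limits: (tanh -1.720793, tanh -1.334255) = (-0.938, -0.870)

(-0.938, -0.870)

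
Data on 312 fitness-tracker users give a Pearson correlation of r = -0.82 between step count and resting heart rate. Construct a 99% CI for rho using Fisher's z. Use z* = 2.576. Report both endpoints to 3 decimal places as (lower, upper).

z_r = atanh(-0.82) = -1.156817;  SE = 1/√(n−3) = 1/√309 = 0.056888
z-limits: -1.156817 ± 2.576·0.056888 = -1.156817 ± 0.146543 = [-1.303360, -1.010274]
ρ-limits: (tanh -1.303360, tanh -1.010274) = (-0.863, -0.766)

(-0.863, -0.766)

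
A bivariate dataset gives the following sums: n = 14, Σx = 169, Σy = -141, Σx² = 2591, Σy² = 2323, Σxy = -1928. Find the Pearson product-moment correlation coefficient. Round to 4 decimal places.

-0.3203

S_xy = nΣxy − ΣxΣy = 14·(-1928) − 169·(-141) = -26992 − (-23829) = -3163
S_xx = nΣx² − (Σx)² = 14·2591 − 169² = 36274 − 28561 = 7713
S_yy = nΣy² − (Σy)² = 14·2323 − (-141)² = 32522 − 19881 = 12641
r = S_xy / √(S_xx·S_yy) = -3163 / √(7713·12641) = -3163 / √97500033 = -3163 / 9874.2105 = -0.3203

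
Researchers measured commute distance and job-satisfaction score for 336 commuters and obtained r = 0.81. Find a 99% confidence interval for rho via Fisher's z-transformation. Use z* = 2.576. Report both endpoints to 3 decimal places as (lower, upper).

(0.756, 0.853)

Fisher z: z_r = atanh(r) = ½·ln((1+0.81)/(1−0.81)) = 1.127029
SE(z) = 1/√(n−3) = 1/√333 = 0.054800
99% ⇒ z* = 2.576; margin = 2.576·0.054800 = 0.141165
CI on z-scale: (0.985864, 1.268194)
Back-transform: tanh(0.985864) = 0.755593, tanh(1.268194) = 0.853307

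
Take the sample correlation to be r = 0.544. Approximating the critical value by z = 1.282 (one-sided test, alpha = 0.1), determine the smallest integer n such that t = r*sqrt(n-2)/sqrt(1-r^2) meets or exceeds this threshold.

Need r·√(n−2)/√(1−r²) ≥ 1.282
√(n−2) ≥ 1.282·√(1−0.295936) / 0.544 = 1.282·0.839085 / 0.544 = 1.9774
n−2 ≥ 3.9101  ⇒  n ≥ 5.9101
Smallest integer n = 6

6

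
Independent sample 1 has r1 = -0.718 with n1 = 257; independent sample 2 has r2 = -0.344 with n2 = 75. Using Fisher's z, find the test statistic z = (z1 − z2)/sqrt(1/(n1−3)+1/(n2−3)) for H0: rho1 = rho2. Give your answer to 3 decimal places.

Fisher z-transforms: z1 = atanh(-0.718) = -0.903505, z2 = atanh(-0.344) = -0.358622; difference d = -0.544883
Var(d) = 1/254 + 1/72 = 0.0039370 + 0.0138889 = 0.0178259
z = d/√Var(d) = -0.544883 / √0.0178259 = -0.544883 / 0.133514 = -4.081

-4.081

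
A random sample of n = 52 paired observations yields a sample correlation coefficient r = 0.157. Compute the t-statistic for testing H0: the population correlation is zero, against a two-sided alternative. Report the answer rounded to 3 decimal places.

1.124

t = r·√(n−2) / √(1−r²) with r = 0.157, n = 52
  = 0.157·√50 / √(1 − 0.024649)
  = 0.157·7.071068 / 0.987599
  = 1.110158 / 0.987599 = 1.124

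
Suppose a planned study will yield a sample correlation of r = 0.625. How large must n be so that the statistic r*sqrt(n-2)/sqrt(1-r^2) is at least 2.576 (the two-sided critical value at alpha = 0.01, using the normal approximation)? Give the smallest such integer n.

Need r·√(n−2)/√(1−r²) ≥ 2.576
√(n−2) ≥ 2.576·√(1−0.390625) / 0.625 = 2.576·0.780625 / 0.625 = 3.2174
n−2 ≥ 10.3517  ⇒  n ≥ 12.3517
Smallest integer n = 13

13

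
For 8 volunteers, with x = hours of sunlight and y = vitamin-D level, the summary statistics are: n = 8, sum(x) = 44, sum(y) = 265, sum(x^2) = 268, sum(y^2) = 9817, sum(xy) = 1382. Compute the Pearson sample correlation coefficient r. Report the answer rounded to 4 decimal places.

Numerator: nΣxy − (Σx)(Σy) = 8·1382 − (44)(265) = -604
Denominator: √[(nΣx²−(Σx)²)(nΣy²−(Σy)²)]
  nΣx²−(Σx)² = 8·268 − 1936 = 208;  nΣy²−(Σy)² = 8·9817 − 70225 = 8311
  √(208·8311) = √1728688 = 1314.7958
r = -604 / 1314.7958 = -0.4594

-0.4594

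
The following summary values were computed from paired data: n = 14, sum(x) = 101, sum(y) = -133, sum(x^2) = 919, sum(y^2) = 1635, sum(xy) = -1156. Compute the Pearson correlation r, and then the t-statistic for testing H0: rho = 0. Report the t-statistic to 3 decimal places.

-3.799

S_xy = nΣxy − ΣxΣy = 14·(-1156) − 101·(-133) = -16184 − (-13433) = -2751
S_xx = nΣx² − (Σx)² = 14·919 − 101² = 12866 − 10201 = 2665
S_yy = nΣy² − (Σy)² = 14·1635 − (-133)² = 22890 − 17689 = 5201
r = S_xy / √(S_xx·S_yy) = -2751 / √(2665·5201) = -2751 / √13860665 = -2751 / 3722.9914 = -0.7389
t = r·√(n−2)/√(1−r²) = -0.7389·√12 / √(1−0.545973) = -2.559625 / 0.673815 = -3.799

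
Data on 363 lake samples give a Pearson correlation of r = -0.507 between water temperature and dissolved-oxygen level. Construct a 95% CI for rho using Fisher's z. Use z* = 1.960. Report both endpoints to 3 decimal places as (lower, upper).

Fisher z: z_r = atanh(r) = ½·ln((1+(-0.507))/(1−(-0.507))) = -0.558684
SE(z) = 1/√(n−3) = 1/√360 = 0.052705
95% ⇒ z* = 1.960; margin = 1.960·0.052705 = 0.103302
CI on z-scale: (-0.661986, -0.455382)
Back-transform: tanh(-0.661986) = -0.579684, tanh(-0.455382) = -0.426313

(-0.580, -0.426)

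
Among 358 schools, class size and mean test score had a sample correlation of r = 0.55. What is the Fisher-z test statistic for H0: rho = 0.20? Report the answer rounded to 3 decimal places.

z_r = atanh(0.55) = 0.618381,  z_0 = atanh(0.20) = 0.202733
SE = 1/√(n−3) = 1/√355 = 0.053074
z = (z_r − z_0)/SE = (0.618381 − 0.202733) / 0.053074 = 0.415648 / 0.053074 = 7.831

7.831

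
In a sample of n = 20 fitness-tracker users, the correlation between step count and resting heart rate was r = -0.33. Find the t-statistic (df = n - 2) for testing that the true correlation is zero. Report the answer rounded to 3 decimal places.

1 − r² = 1 − 0.1089 = 0.8911;  √(1−r²) = 0.943981
√(n−2) = √18 = 4.242641
t = r·√(n−2)/√(1−r²) = -0.33 · 4.242641 / 0.943981 = -1.483

-1.483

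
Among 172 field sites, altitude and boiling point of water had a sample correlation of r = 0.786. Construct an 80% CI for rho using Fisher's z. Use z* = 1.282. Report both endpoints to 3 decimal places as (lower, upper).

(0.745, 0.821)

Fisher z: z_r = atanh(r) = ½·ln((1+0.786)/(1−0.786)) = 1.060879
SE(z) = 1/√(n−3) = 1/√169 = 0.076923
80% ⇒ z* = 1.282; margin = 1.282·0.076923 = 0.098615
CI on z-scale: (0.962264, 1.159494)
Back-transform: tanh(0.962264) = 0.745285, tanh(1.159494) = 0.820875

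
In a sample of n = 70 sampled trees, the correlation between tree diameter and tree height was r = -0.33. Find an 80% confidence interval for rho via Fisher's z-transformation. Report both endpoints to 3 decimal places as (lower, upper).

(-0.462, -0.184)

Fisher z: z_r = atanh(r) = ½·ln((1+(-0.33))/(1−(-0.33))) = -0.342828
SE(z) = 1/√(n−3) = 1/√67 = 0.122169
80% ⇒ z* = 1.282; margin = 1.282·0.122169 = 0.156621
CI on z-scale: (-0.499449, -0.186207)
Back-transform: tanh(-0.499449) = -0.461684, tanh(-0.186207) = -0.184084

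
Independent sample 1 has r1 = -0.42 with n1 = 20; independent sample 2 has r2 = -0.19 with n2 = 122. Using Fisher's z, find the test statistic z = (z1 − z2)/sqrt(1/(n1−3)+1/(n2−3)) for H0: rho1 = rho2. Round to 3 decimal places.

-0.985

Fisher z-transforms: z1 = atanh(-0.42) = -0.447692, z2 = atanh(-0.19) = -0.192337; difference d = -0.255355
Var(d) = 1/17 + 1/119 = 0.0588235 + 0.0084034 = 0.0672269
z = d/√Var(d) = -0.255355 / √0.0672269 = -0.255355 / 0.259282 = -0.985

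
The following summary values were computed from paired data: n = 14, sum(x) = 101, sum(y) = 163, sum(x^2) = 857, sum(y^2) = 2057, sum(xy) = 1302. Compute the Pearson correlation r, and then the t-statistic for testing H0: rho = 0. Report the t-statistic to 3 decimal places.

Numerator: nΣxy − (Σx)(Σy) = 14·1302 − (101)(163) = 1765
Denominator: √[(nΣx²−(Σx)²)(nΣy²−(Σy)²)]
  nΣx²−(Σx)² = 14·857 − 10201 = 1797;  nΣy²−(Σy)² = 14·2057 − 26569 = 2229
  √(1797·2229) = √4005513 = 2001.3778
r = 1765 / 2001.3778 = 0.8819
t = r·√(n−2)/√(1−r²) = 0.8819·√12 / √(1−0.777748) = 3.054991 / 0.471436 = 6.480

6.480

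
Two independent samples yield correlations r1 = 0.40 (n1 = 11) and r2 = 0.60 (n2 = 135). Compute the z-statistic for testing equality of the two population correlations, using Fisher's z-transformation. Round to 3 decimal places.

-0.740

Fisher z-transforms: z1 = atanh(0.40) = 0.423649, z2 = atanh(0.60) = 0.693147; difference d = -0.269498
Var(d) = 1/8 + 1/132 = 0.1250000 + 0.0075758 = 0.1325758
z = d/√Var(d) = -0.269498 / √0.1325758 = -0.269498 / 0.364110 = -0.740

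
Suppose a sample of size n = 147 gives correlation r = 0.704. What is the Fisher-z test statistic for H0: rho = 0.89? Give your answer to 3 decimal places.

z_r = atanh(0.704) = 0.875187,  z_0 = atanh(0.89) = 1.421926
SE = 1/√(n−3) = 1/√144 = 0.083333
z = (z_r − z_0)/SE = (0.875187 − 1.421926) / 0.083333 = -0.546739 / 0.083333 = -6.561

-6.561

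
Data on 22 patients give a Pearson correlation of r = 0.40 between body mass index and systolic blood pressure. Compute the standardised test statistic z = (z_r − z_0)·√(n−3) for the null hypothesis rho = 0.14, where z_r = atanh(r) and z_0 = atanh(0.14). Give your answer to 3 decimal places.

1.232

Fisher z: atanh(0.40) = 0.423649, atanh(0.14) = 0.140926
z = (z_r − z_0)·√(n−3) = (0.423649 − 0.140926)·√19 = 0.282723 · 4.358899 = 1.232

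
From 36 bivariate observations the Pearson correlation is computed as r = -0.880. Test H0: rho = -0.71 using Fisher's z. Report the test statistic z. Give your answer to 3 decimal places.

Fisher z: atanh(-0.880) = -1.375768, atanh(-0.71) = -0.887184
z = (z_r − z_0)·√(n−3) = (-1.375768 − (-0.887184))·√33 = -0.488584 · 5.744563 = -2.807

-2.807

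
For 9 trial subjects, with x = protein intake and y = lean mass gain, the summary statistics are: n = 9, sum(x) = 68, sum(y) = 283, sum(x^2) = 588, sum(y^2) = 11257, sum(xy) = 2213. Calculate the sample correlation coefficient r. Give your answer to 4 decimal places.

Numerator: nΣxy − (Σx)(Σy) = 9·2213 − (68)(283) = 673
Denominator: √[(nΣx²−(Σx)²)(nΣy²−(Σy)²)]
  nΣx²−(Σx)² = 9·588 − 4624 = 668;  nΣy²−(Σy)² = 9·11257 − 80089 = 21224
  √(668·21224) = √14177632 = 3765.3196
r = 673 / 3765.3196 = 0.1787

0.1787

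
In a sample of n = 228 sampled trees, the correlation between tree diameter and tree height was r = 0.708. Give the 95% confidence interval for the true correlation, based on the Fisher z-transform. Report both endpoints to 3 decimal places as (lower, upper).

(0.637, 0.767)

z_r = atanh(0.708) = 0.883162;  SE = 1/√(n−3) = 1/√225 = 0.066667
z-limits: 0.883162 ± 1.960·0.066667 = 0.883162 ± 0.130667 = [0.752495, 1.013829]
ρ-limits: (tanh 0.752495, tanh 1.013829) = (0.637, 0.767)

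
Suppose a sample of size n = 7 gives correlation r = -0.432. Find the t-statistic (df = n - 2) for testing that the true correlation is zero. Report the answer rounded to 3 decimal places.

-1.071

1 − r² = 1 − 0.186624 = 0.813376;  √(1−r²) = 0.901874
√(n−2) = √5 = 2.236068
t = r·√(n−2)/√(1−r²) = -0.432 · 2.236068 / 0.901874 = -1.071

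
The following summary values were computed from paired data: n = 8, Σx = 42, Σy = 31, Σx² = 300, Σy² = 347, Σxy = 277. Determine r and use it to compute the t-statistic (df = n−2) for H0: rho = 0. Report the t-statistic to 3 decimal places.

3.964

S_xy = nΣxy − ΣxΣy = 8·277 − 42·31 = 2216 − 1302 = 914
S_xx = nΣx² − (Σx)² = 8·300 − 42² = 2400 − 1764 = 636
S_yy = nΣy² − (Σy)² = 8·347 − 31² = 2776 − 961 = 1815
r = S_xy / √(S_xx·S_yy) = 914 / √(636·1815) = 914 / √1154340 = 914 / 1074.4022 = 0.8507
t = r·√(n−2)/√(1−r²) = 0.8507·√6 / √(1−0.723690) = 2.083781 / 0.525652 = 3.964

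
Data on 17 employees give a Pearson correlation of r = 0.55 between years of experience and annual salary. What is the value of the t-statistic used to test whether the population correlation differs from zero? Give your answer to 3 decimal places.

2.551

t = r·√(n−2) / √(1−r²) with r = 0.55, n = 17
  = 0.55·√15 / √(1 − 0.3025)
  = 0.55·3.872983 / 0.835165
  = 2.130141 / 0.835165 = 2.551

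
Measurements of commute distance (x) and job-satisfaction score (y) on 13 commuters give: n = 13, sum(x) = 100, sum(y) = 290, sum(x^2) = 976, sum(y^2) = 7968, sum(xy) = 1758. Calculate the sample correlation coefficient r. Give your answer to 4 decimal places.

Numerator: nΣxy − (Σx)(Σy) = 13·1758 − (100)(290) = -6146
Denominator: √[(nΣx²−(Σx)²)(nΣy²−(Σy)²)]
  nΣx²−(Σx)² = 13·976 − 10000 = 2688;  nΣy²−(Σy)² = 13·7968 − 84100 = 19484
  √(2688·19484) = √52372992 = 7236.9187
r = -6146 / 7236.9187 = -0.8493

-0.8493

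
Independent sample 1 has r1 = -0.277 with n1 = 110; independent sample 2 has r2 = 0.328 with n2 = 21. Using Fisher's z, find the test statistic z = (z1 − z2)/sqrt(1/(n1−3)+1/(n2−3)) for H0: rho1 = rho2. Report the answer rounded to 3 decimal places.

-2.453

z1 = atanh(-0.277) = -0.284430,  z2 = atanh(0.328) = 0.340585
SE = √(1/(n1−3) + 1/(n2−3)) = √(1/107 + 1/18) = √(0.0093458 + 0.0555556) = √0.0649014 = 0.254758
z = (z1 − z2)/SE = (-0.284430 − 0.340585) / 0.254758 = -0.625015 / 0.254758 = -2.453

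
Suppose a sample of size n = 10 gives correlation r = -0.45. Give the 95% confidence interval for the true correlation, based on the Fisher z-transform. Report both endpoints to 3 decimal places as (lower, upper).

(-0.841, 0.251)

z_r = atanh(-0.45) = -0.484700;  SE = 1/√(n−3) = 1/√7 = 0.377964
z-limits: -0.484700 ± 1.960·0.377964 = -0.484700 ± 0.740809 = [-1.225509, 0.256109]
ρ-limits: (tanh -1.225509, tanh 0.256109) = (-0.841, 0.251)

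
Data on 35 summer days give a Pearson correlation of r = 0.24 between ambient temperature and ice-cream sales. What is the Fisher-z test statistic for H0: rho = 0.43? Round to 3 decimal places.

-1.217

Fisher z: atanh(0.24) = 0.244774, atanh(0.43) = 0.459897
z = (z_r − z_0)·√(n−3) = (0.244774 − 0.459897)·√32 = -0.215123 · 5.656854 = -1.217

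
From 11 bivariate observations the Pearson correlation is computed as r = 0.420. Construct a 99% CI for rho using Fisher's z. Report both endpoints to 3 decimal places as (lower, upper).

z_r = atanh(0.420) = 0.447692;  SE = 1/√(n−3) = 1/√8 = 0.353553
z-limits: 0.447692 ± 2.576·0.353553 = 0.447692 ± 0.910753 = [-0.463061, 1.358445]
ρ-limits: (tanh -0.463061, tanh 1.358445) = (-0.433, 0.876)

(-0.433, 0.876)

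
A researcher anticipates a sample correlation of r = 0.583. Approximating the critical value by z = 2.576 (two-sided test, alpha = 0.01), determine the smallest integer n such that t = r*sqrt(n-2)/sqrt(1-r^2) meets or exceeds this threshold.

15

Need r·√(n−2)/√(1−r²) ≥ 2.576
√(n−2) ≥ 2.576·√(1−0.339889) / 0.583 = 2.576·0.812472 / 0.583 = 3.5899
n−2 ≥ 12.8874  ⇒  n ≥ 14.8874
Smallest integer n = 15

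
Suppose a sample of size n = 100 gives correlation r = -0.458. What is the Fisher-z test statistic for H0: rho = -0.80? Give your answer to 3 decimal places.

z_r = atanh(-0.458) = -0.494777,  z_0 = atanh(-0.80) = -1.098612
SE = 1/√(n−3) = 1/√97 = 0.101535
z = (z_r − z_0)/SE = (-0.494777 − (-1.098612)) / 0.101535 = 0.603835 / 0.101535 = 5.947

5.947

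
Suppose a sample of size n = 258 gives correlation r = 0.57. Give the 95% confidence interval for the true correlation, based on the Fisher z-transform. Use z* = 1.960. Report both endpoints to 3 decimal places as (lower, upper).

z_r = atanh(0.57) = 0.647523;  SE = 1/√(n−3) = 1/√255 = 0.062622
z-limits: 0.647523 ± 1.960·0.062622 = 0.647523 ± 0.122739 = [0.524784, 0.770262]
ρ-limits: (tanh 0.524784, tanh 0.770262) = (0.481, 0.647)

(0.481, 0.647)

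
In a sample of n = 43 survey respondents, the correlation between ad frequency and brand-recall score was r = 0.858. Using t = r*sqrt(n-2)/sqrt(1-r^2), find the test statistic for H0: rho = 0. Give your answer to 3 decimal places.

10.696

1 − r² = 1 − 0.736164 = 0.263836;  √(1−r²) = 0.513650
√(n−2) = √41 = 6.403124
t = r·√(n−2)/√(1−r²) = 0.858 · 6.403124 / 0.513650 = 10.696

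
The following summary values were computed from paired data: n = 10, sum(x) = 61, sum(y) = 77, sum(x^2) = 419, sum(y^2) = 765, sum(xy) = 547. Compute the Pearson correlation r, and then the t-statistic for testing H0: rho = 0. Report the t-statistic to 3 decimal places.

S_xy = nΣxy − ΣxΣy = 10·547 − 61·77 = 5470 − 4697 = 773
S_xx = nΣx² − (Σx)² = 10·419 − 61² = 4190 − 3721 = 469
S_yy = nΣy² − (Σy)² = 10·765 − 77² = 7650 − 5929 = 1721
r = S_xy / √(S_xx·S_yy) = 773 / √(469·1721) = 773 / √807149 = 773 / 898.4147 = 0.8604
t = r·√(n−2)/√(1−r²) = 0.8604·√8 / √(1−0.740288) = 2.433579 / 0.509619 = 4.775

4.775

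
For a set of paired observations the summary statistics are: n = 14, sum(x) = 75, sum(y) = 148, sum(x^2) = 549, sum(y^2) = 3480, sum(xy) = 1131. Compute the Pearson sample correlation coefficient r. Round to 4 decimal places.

Numerator: nΣxy − (Σx)(Σy) = 14·1131 − (75)(148) = 4734
Denominator: √[(nΣx²−(Σx)²)(nΣy²−(Σy)²)]
  nΣx²−(Σx)² = 14·549 − 5625 = 2061;  nΣy²−(Σy)² = 14·3480 − 21904 = 26816
  √(2061·26816) = √55267776 = 7434.2300
r = 4734 / 7434.2300 = 0.6368

0.6368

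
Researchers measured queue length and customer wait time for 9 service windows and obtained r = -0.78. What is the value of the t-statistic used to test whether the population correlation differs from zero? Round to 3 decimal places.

1 − r² = 1 − 0.6084 = 0.3916;  √(1−r²) = 0.625780
√(n−2) = √7 = 2.645751
t = r·√(n−2)/√(1−r²) = -0.78 · 2.645751 / 0.625780 = -3.298

-3.298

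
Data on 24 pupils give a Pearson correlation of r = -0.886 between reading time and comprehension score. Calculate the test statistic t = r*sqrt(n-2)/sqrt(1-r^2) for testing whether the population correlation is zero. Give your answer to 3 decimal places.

-8.962

t = r·√(n−2) / √(1−r²) with r = -0.886, n = 24
  = -0.886·√22 / √(1 − 0.784996)
  = -0.886·4.690416 / 0.463685
  = -4.155709 / 0.463685 = -8.962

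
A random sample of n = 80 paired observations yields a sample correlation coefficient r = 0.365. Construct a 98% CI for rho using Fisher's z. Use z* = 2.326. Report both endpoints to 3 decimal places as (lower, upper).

z_r = atanh(0.365) = 0.382642;  SE = 1/√(n−3) = 1/√77 = 0.113961
z-limits: 0.382642 ± 2.326·0.113961 = 0.382642 ± 0.265073 = [0.117569, 0.647715]
ρ-limits: (tanh 0.117569, tanh 0.647715) = (0.117, 0.570)

(0.117, 0.570)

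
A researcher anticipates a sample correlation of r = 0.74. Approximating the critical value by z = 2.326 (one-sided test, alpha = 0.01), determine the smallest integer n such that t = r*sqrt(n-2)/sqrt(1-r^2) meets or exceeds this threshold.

r√(n−2)/√(1−r²) ≥ 2.326  ⇔  n−2 ≥ (2.326)²·(1−r²)/r²
(1−r²)/r² = (1−0.5476)/0.5476 = 0.8262
n ≥ 2 + 5.410276·0.8262 = 2 + 4.4700 = 6.4700
⌈6.4700⌉ = 7

7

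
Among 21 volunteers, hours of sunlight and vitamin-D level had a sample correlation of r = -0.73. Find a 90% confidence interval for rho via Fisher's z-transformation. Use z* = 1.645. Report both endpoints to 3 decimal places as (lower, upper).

(-0.866, -0.494)

Fisher z: z_r = atanh(r) = ½·ln((1+(-0.73))/(1−(-0.73))) = -0.928727
SE(z) = 1/√(n−3) = 1/√18 = 0.235702
90% ⇒ z* = 1.645; margin = 1.645·0.235702 = 0.387730
CI on z-scale: (-1.316457, -0.540997)
Back-transform: tanh(-1.316457) = -0.865900, tanh(-0.540997) = -0.493742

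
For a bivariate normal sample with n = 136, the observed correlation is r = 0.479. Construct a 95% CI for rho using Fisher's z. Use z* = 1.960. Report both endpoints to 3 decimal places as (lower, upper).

(0.338, 0.599)

z_r = atanh(0.479) = 0.521686;  SE = 1/√(n−3) = 1/√133 = 0.086711
z-limits: 0.521686 ± 1.960·0.086711 = 0.521686 ± 0.169954 = [0.351732, 0.691640]
ρ-limits: (tanh 0.351732, tanh 0.691640) = (0.338, 0.599)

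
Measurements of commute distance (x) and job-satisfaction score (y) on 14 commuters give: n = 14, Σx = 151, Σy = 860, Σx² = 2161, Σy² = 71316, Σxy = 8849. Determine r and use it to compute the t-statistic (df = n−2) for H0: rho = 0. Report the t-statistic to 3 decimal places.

Numerator: nΣxy − (Σx)(Σy) = 14·8849 − (151)(860) = -5974
Denominator: √[(nΣx²−(Σx)²)(nΣy²−(Σy)²)]
  nΣx²−(Σx)² = 14·2161 − 22801 = 7453;  nΣy²−(Σy)² = 14·71316 − 739600 = 258824
  √(7453·258824) = √1929015272 = 43920.5564
r = -5974 / 43920.5564 = -0.1360
t = r·√(n−2)/√(1−r²) = -0.1360·√12 / √(1−0.018496) = -0.471118 / 0.990709 = -0.476

-0.476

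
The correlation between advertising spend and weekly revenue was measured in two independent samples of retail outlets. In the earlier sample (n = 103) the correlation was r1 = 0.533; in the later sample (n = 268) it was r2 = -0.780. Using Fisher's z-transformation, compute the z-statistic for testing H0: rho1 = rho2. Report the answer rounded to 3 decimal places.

13.971

Fisher z-transforms: z1 = atanh(0.533) = 0.594326, z2 = atanh(-0.780) = -1.045371; difference d = 1.639697
Var(d) = 1/100 + 1/265 = 0.0100000 + 0.0037736 = 0.0137736
z = d/√Var(d) = 1.639697 / √0.0137736 = 1.639697 / 0.117361 = 13.971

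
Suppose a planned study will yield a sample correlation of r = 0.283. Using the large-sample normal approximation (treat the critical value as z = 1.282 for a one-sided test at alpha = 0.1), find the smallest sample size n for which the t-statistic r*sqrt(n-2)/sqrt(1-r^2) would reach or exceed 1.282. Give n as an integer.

r√(n−2)/√(1−r²) ≥ 1.282  ⇔  n−2 ≥ (1.282)²·(1−r²)/r²
(1−r²)/r² = (1−0.080089)/0.080089 = 11.4861
n ≥ 2 + 1.643524·11.4861 = 2 + 18.8777 = 20.8777
⌈20.8777⌉ = 21

21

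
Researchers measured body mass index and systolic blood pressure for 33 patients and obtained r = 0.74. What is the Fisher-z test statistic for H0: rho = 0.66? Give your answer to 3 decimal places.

Fisher z: atanh(0.74) = 0.950479, atanh(0.66) = 0.792814
z = (z_r − z_0)·√(n−3) = (0.950479 − 0.792814)·√30 = 0.157665 · 5.477226 = 0.864

0.864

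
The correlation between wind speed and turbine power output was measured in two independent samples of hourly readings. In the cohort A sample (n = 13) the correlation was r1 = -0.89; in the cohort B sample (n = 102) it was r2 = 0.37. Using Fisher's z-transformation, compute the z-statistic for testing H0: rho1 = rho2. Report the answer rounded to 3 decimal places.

-5.456

Fisher z-transforms: z1 = atanh(-0.89) = -1.421926, z2 = atanh(0.37) = 0.388423; difference d = -1.810349
Var(d) = 1/10 + 1/99 = 0.1000000 + 0.0101010 = 0.1101010
z = d/√Var(d) = -1.810349 / √0.1101010 = -1.810349 / 0.331815 = -5.456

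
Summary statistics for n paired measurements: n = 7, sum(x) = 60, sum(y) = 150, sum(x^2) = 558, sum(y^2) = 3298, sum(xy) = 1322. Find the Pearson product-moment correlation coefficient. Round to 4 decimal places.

0.5998

Numerator: nΣxy − (Σx)(Σy) = 7·1322 − (60)(150) = 254
Denominator: √[(nΣx²−(Σx)²)(nΣy²−(Σy)²)]
  nΣx²−(Σx)² = 7·558 − 3600 = 306;  nΣy²−(Σy)² = 7·3298 − 22500 = 586
  √(306·586) = √179316 = 423.4572
r = 254 / 423.4572 = 0.5998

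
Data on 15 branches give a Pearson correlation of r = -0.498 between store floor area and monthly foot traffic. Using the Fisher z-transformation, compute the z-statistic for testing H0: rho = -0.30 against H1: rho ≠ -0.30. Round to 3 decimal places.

-0.821

z_r = atanh(-0.498) = -0.546643,  z_0 = atanh(-0.30) = -0.309520
SE = 1/√(n−3) = 1/√12 = 0.288675
z = (z_r − z_0)/SE = (-0.546643 − (-0.309520)) / 0.288675 = -0.237123 / 0.288675 = -0.821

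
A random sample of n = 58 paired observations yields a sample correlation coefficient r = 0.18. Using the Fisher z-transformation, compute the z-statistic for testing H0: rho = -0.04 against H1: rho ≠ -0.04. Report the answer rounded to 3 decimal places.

Fisher z: atanh(0.18) = 0.181983, atanh(-0.04) = -0.040021
z = (z_r − z_0)·√(n−3) = (0.181983 − (-0.040021))·√55 = 0.222004 · 7.416198 = 1.646

1.646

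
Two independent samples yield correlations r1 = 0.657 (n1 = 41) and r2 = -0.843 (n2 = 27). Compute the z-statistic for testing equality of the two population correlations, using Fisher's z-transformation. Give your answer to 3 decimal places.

Fisher z-transforms: z1 = atanh(0.657) = 0.787517, z2 = atanh(-0.843) = -1.231452; difference d = 2.018969
Var(d) = 1/38 + 1/24 = 0.0263158 + 0.0416667 = 0.0679825
z = d/√Var(d) = 2.018969 / √0.0679825 = 2.018969 / 0.260735 = 7.743

7.743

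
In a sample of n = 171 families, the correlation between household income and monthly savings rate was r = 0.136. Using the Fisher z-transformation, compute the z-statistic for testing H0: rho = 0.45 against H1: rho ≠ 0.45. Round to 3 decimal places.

-4.509

Fisher z: atanh(0.136) = 0.136848, atanh(0.45) = 0.484700
z = (z_r − z_0)·√(n−3) = (0.136848 − 0.484700)·√168 = -0.347852 · 12.961481 = -4.509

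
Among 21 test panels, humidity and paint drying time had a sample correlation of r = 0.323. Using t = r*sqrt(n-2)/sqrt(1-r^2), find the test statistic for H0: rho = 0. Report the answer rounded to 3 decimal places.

1.488

t = r·√(n−2) / √(1−r²) with r = 0.323, n = 21
  = 0.323·√19 / √(1 − 0.104329)
  = 0.323·4.358899 / 0.946399
  = 1.407924 / 0.946399 = 1.488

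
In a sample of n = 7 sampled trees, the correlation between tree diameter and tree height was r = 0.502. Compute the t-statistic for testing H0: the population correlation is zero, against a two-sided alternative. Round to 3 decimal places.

1.298

1 − r² = 1 − 0.252004 = 0.747996;  √(1−r²) = 0.864868
√(n−2) = √5 = 2.236068
t = r·√(n−2)/√(1−r²) = 0.502 · 2.236068 / 0.864868 = 1.298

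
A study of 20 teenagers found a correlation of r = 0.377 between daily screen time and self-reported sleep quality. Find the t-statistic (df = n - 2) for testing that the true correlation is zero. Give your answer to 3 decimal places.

1 − r² = 1 − 0.142129 = 0.857871;  √(1−r²) = 0.926213
√(n−2) = √18 = 4.242641
t = r·√(n−2)/√(1−r²) = 0.377 · 4.242641 / 0.926213 = 1.727

1.727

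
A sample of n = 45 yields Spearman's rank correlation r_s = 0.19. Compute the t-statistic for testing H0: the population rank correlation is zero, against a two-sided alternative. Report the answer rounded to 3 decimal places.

1.269

1 − r_s² = 1 − 0.0361 = 0.9639;  √(1−r_s²) = 0.981784
√(n−2) = √43 = 6.557439
t = r_s·√(n−2)/√(1−r_s²) = 0.19 · 6.557439 / 0.981784 = 1.269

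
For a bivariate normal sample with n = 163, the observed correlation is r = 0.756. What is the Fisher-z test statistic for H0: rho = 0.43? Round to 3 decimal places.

z_r = atanh(0.756) = 0.986813,  z_0 = atanh(0.43) = 0.459897
SE = 1/√(n−3) = 1/√160 = 0.079057
z = (z_r − z_0)/SE = (0.986813 − 0.459897) / 0.079057 = 0.526916 / 0.079057 = 6.665

6.665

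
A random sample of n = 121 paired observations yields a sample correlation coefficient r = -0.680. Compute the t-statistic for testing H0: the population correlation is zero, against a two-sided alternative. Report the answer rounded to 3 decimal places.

-10.117

1 − r² = 1 − 0.462400 = 0.537600;  √(1−r²) = 0.733212
√(n−2) = √119 = 10.908712
t = r·√(n−2)/√(1−r²) = -0.680 · 10.908712 / 0.733212 = -10.117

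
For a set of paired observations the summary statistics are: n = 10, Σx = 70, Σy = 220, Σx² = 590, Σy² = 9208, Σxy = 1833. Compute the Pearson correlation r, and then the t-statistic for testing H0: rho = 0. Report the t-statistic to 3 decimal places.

1.399

Numerator: nΣxy − (Σx)(Σy) = 10·1833 − (70)(220) = 2930
Denominator: √[(nΣx²−(Σx)²)(nΣy²−(Σy)²)]
  nΣx²−(Σx)² = 10·590 − 4900 = 1000;  nΣy²−(Σy)² = 10·9208 − 48400 = 43680
  √(1000·43680) = √43680000 = 6609.0847
r = 2930 / 6609.0847 = 0.4433
t = r·√(n−2)/√(1−r²) = 0.4433·√8 / √(1−0.196515) = 1.253842 / 0.896373 = 1.399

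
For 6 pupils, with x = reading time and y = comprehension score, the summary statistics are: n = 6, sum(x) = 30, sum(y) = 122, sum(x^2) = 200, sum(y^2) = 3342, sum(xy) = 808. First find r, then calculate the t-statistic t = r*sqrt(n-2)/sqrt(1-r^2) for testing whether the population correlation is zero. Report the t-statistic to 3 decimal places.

6.372

Numerator: nΣxy − (Σx)(Σy) = 6·808 − (30)(122) = 1188
Denominator: √[(nΣx²−(Σx)²)(nΣy²−(Σy)²)]
  nΣx²−(Σx)² = 6·200 − 900 = 300;  nΣy²−(Σy)² = 6·3342 − 14884 = 5168
  √(300·5168) = √1550400 = 1245.1506
r = 1188 / 1245.1506 = 0.9541
t = r·√(n−2)/√(1−r²) = 0.9541·√4 / √(1−0.910307) = 1.908200 / 0.299488 = 6.372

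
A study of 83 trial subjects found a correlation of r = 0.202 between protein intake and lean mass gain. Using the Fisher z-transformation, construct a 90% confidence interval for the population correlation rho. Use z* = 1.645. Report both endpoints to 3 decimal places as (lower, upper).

(0.021, 0.370)

z_r = atanh(0.202) = 0.204817;  SE = 1/√(n−3) = 1/√80 = 0.111803
z-limits: 0.204817 ± 1.645·0.111803 = 0.204817 ± 0.183916 = [0.020901, 0.388733]
ρ-limits: (tanh 0.020901, tanh 0.388733) = (0.021, 0.370)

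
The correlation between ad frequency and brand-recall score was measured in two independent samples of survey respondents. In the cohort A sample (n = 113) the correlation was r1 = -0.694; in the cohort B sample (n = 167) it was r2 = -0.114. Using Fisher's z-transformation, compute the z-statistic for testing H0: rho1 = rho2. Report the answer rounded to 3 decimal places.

-6.014

z1 = atanh(-0.694) = -0.855631,  z2 = atanh(-0.114) = -0.114498
SE = √(1/(n1−3) + 1/(n2−3)) = √(1/110 + 1/164) = √(0.0090909 + 0.0060976) = √0.0151885 = 0.123242
z = (z1 − z2)/SE = (-0.855631 − (-0.114498)) / 0.123242 = -0.741133 / 0.123242 = -6.014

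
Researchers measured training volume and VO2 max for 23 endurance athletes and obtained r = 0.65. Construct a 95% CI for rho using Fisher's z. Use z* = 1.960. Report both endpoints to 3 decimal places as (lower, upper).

Fisher z: z_r = atanh(r) = ½·ln((1+0.65)/(1−0.65)) = 0.775299
SE(z) = 1/√(n−3) = 1/√20 = 0.223607
95% ⇒ z* = 1.960; margin = 1.960·0.223607 = 0.438270
CI on z-scale: (0.337029, 1.213569)
Back-transform: tanh(0.337029) = 0.324822, tanh(1.213569) = 0.837747

(0.325, 0.838)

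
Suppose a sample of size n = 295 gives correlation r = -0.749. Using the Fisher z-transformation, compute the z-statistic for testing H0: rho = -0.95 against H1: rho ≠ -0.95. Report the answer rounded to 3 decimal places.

Fisher z: atanh(-0.749) = -0.970673, atanh(-0.95) = -1.831781
z = (z_r − z_0)·√(n−3) = (-0.970673 − (-1.831781))·√292 = 0.861108 · 17.088007 = 14.715

14.715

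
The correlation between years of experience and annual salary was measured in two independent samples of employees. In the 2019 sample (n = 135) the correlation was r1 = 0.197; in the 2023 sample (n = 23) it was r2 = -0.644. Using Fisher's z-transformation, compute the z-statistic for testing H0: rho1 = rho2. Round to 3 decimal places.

4.020

z1 = atanh(0.197) = 0.199609,  z2 = atanh(-0.644) = -0.764978
SE = √(1/(n1−3) + 1/(n2−3)) = √(1/132 + 1/20) = √(0.0075758 + 0.0500000) = √0.0575758 = 0.239950
z = (z1 − z2)/SE = (0.199609 − (-0.764978)) / 0.239950 = 0.964587 / 0.239950 = 4.020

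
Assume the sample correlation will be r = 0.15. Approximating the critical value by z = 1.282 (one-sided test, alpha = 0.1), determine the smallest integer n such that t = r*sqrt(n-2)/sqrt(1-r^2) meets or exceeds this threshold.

74

r√(n−2)/√(1−r²) ≥ 1.282  ⇔  n−2 ≥ (1.282)²·(1−r²)/r²
(1−r²)/r² = (1−0.0225)/0.0225 = 43.4444
n ≥ 2 + 1.643524·43.4444 = 2 + 71.4019 = 73.4019
⌈73.4019⌉ = 74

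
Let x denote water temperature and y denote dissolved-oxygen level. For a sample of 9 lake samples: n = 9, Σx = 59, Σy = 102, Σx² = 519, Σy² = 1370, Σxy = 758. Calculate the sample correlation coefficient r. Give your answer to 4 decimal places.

S_xy = nΣxy − ΣxΣy = 9·758 − 59·102 = 6822 − 6018 = 804
S_xx = nΣx² − (Σx)² = 9·519 − 59² = 4671 − 3481 = 1190
S_yy = nΣy² − (Σy)² = 9·1370 − 102² = 12330 − 10404 = 1926
r = S_xy / √(S_xx·S_yy) = 804 / √(1190·1926) = 804 / √2291940 = 804 / 1513.9155 = 0.5311

0.5311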